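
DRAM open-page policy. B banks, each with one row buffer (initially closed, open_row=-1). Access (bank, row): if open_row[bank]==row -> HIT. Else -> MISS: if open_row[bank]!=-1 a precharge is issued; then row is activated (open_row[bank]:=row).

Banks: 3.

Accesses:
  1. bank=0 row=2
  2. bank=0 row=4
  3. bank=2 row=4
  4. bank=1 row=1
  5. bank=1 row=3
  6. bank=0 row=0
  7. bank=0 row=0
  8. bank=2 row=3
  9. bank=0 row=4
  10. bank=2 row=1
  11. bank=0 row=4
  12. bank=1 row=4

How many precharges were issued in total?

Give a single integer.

Answer: 7

Derivation:
Acc 1: bank0 row2 -> MISS (open row2); precharges=0
Acc 2: bank0 row4 -> MISS (open row4); precharges=1
Acc 3: bank2 row4 -> MISS (open row4); precharges=1
Acc 4: bank1 row1 -> MISS (open row1); precharges=1
Acc 5: bank1 row3 -> MISS (open row3); precharges=2
Acc 6: bank0 row0 -> MISS (open row0); precharges=3
Acc 7: bank0 row0 -> HIT
Acc 8: bank2 row3 -> MISS (open row3); precharges=4
Acc 9: bank0 row4 -> MISS (open row4); precharges=5
Acc 10: bank2 row1 -> MISS (open row1); precharges=6
Acc 11: bank0 row4 -> HIT
Acc 12: bank1 row4 -> MISS (open row4); precharges=7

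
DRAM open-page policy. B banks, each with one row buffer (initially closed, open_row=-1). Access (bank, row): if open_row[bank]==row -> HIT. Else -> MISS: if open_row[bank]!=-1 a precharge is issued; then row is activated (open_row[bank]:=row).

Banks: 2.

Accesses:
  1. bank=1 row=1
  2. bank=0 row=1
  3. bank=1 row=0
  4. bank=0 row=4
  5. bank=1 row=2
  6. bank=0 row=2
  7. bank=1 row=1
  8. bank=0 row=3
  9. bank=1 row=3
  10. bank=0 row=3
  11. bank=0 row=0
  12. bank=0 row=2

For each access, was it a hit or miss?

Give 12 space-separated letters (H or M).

Answer: M M M M M M M M M H M M

Derivation:
Acc 1: bank1 row1 -> MISS (open row1); precharges=0
Acc 2: bank0 row1 -> MISS (open row1); precharges=0
Acc 3: bank1 row0 -> MISS (open row0); precharges=1
Acc 4: bank0 row4 -> MISS (open row4); precharges=2
Acc 5: bank1 row2 -> MISS (open row2); precharges=3
Acc 6: bank0 row2 -> MISS (open row2); precharges=4
Acc 7: bank1 row1 -> MISS (open row1); precharges=5
Acc 8: bank0 row3 -> MISS (open row3); precharges=6
Acc 9: bank1 row3 -> MISS (open row3); precharges=7
Acc 10: bank0 row3 -> HIT
Acc 11: bank0 row0 -> MISS (open row0); precharges=8
Acc 12: bank0 row2 -> MISS (open row2); precharges=9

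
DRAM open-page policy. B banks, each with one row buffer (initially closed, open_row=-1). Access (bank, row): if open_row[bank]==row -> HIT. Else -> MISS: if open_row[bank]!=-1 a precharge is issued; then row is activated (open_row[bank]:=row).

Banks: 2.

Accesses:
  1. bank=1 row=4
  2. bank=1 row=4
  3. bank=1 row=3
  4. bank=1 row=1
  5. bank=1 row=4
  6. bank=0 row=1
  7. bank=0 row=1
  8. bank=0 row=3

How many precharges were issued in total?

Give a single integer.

Acc 1: bank1 row4 -> MISS (open row4); precharges=0
Acc 2: bank1 row4 -> HIT
Acc 3: bank1 row3 -> MISS (open row3); precharges=1
Acc 4: bank1 row1 -> MISS (open row1); precharges=2
Acc 5: bank1 row4 -> MISS (open row4); precharges=3
Acc 6: bank0 row1 -> MISS (open row1); precharges=3
Acc 7: bank0 row1 -> HIT
Acc 8: bank0 row3 -> MISS (open row3); precharges=4

Answer: 4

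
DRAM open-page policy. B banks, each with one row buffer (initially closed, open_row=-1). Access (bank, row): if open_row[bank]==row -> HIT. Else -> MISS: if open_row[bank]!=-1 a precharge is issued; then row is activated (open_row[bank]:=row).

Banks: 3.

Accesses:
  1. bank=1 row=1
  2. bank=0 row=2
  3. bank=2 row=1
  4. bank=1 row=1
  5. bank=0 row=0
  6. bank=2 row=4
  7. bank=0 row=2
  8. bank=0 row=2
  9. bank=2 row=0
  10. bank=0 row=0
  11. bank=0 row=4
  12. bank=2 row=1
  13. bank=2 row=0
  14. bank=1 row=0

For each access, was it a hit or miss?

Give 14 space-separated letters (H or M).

Answer: M M M H M M M H M M M M M M

Derivation:
Acc 1: bank1 row1 -> MISS (open row1); precharges=0
Acc 2: bank0 row2 -> MISS (open row2); precharges=0
Acc 3: bank2 row1 -> MISS (open row1); precharges=0
Acc 4: bank1 row1 -> HIT
Acc 5: bank0 row0 -> MISS (open row0); precharges=1
Acc 6: bank2 row4 -> MISS (open row4); precharges=2
Acc 7: bank0 row2 -> MISS (open row2); precharges=3
Acc 8: bank0 row2 -> HIT
Acc 9: bank2 row0 -> MISS (open row0); precharges=4
Acc 10: bank0 row0 -> MISS (open row0); precharges=5
Acc 11: bank0 row4 -> MISS (open row4); precharges=6
Acc 12: bank2 row1 -> MISS (open row1); precharges=7
Acc 13: bank2 row0 -> MISS (open row0); precharges=8
Acc 14: bank1 row0 -> MISS (open row0); precharges=9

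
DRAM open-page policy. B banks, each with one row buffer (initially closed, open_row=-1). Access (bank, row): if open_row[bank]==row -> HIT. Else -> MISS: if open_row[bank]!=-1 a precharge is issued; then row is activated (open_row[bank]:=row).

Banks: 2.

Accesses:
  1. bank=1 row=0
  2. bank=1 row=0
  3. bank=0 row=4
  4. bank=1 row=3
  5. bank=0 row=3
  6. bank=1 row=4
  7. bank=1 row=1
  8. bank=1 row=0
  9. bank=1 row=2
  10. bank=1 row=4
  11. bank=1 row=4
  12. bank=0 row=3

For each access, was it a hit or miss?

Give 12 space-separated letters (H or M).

Acc 1: bank1 row0 -> MISS (open row0); precharges=0
Acc 2: bank1 row0 -> HIT
Acc 3: bank0 row4 -> MISS (open row4); precharges=0
Acc 4: bank1 row3 -> MISS (open row3); precharges=1
Acc 5: bank0 row3 -> MISS (open row3); precharges=2
Acc 6: bank1 row4 -> MISS (open row4); precharges=3
Acc 7: bank1 row1 -> MISS (open row1); precharges=4
Acc 8: bank1 row0 -> MISS (open row0); precharges=5
Acc 9: bank1 row2 -> MISS (open row2); precharges=6
Acc 10: bank1 row4 -> MISS (open row4); precharges=7
Acc 11: bank1 row4 -> HIT
Acc 12: bank0 row3 -> HIT

Answer: M H M M M M M M M M H H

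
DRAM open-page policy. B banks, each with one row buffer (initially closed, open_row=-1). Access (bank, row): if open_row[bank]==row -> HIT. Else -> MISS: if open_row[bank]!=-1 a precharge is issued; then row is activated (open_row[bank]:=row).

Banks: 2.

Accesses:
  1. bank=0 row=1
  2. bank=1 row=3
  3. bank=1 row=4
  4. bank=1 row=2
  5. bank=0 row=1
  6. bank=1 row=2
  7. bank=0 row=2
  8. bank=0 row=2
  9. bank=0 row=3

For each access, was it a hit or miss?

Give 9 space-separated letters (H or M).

Answer: M M M M H H M H M

Derivation:
Acc 1: bank0 row1 -> MISS (open row1); precharges=0
Acc 2: bank1 row3 -> MISS (open row3); precharges=0
Acc 3: bank1 row4 -> MISS (open row4); precharges=1
Acc 4: bank1 row2 -> MISS (open row2); precharges=2
Acc 5: bank0 row1 -> HIT
Acc 6: bank1 row2 -> HIT
Acc 7: bank0 row2 -> MISS (open row2); precharges=3
Acc 8: bank0 row2 -> HIT
Acc 9: bank0 row3 -> MISS (open row3); precharges=4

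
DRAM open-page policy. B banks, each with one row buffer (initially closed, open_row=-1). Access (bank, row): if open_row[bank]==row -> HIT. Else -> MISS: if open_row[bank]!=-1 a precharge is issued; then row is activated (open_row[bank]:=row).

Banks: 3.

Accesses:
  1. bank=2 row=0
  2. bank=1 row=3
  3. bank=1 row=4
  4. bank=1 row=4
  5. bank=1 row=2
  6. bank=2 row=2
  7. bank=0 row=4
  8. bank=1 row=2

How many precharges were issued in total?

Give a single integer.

Acc 1: bank2 row0 -> MISS (open row0); precharges=0
Acc 2: bank1 row3 -> MISS (open row3); precharges=0
Acc 3: bank1 row4 -> MISS (open row4); precharges=1
Acc 4: bank1 row4 -> HIT
Acc 5: bank1 row2 -> MISS (open row2); precharges=2
Acc 6: bank2 row2 -> MISS (open row2); precharges=3
Acc 7: bank0 row4 -> MISS (open row4); precharges=3
Acc 8: bank1 row2 -> HIT

Answer: 3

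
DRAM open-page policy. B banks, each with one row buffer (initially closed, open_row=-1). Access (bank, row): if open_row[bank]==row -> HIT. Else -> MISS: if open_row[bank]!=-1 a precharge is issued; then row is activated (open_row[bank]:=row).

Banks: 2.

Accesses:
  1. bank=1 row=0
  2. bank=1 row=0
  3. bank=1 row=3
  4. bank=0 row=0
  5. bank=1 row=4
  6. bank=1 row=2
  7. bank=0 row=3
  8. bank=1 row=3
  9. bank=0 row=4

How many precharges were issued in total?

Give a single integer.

Acc 1: bank1 row0 -> MISS (open row0); precharges=0
Acc 2: bank1 row0 -> HIT
Acc 3: bank1 row3 -> MISS (open row3); precharges=1
Acc 4: bank0 row0 -> MISS (open row0); precharges=1
Acc 5: bank1 row4 -> MISS (open row4); precharges=2
Acc 6: bank1 row2 -> MISS (open row2); precharges=3
Acc 7: bank0 row3 -> MISS (open row3); precharges=4
Acc 8: bank1 row3 -> MISS (open row3); precharges=5
Acc 9: bank0 row4 -> MISS (open row4); precharges=6

Answer: 6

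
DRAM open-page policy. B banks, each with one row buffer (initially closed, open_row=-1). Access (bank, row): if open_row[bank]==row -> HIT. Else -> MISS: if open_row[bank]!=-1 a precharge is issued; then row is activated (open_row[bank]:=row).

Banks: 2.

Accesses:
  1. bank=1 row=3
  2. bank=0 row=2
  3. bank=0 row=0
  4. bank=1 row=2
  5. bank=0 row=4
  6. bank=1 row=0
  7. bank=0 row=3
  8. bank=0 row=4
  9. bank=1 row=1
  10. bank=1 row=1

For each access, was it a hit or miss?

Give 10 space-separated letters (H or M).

Answer: M M M M M M M M M H

Derivation:
Acc 1: bank1 row3 -> MISS (open row3); precharges=0
Acc 2: bank0 row2 -> MISS (open row2); precharges=0
Acc 3: bank0 row0 -> MISS (open row0); precharges=1
Acc 4: bank1 row2 -> MISS (open row2); precharges=2
Acc 5: bank0 row4 -> MISS (open row4); precharges=3
Acc 6: bank1 row0 -> MISS (open row0); precharges=4
Acc 7: bank0 row3 -> MISS (open row3); precharges=5
Acc 8: bank0 row4 -> MISS (open row4); precharges=6
Acc 9: bank1 row1 -> MISS (open row1); precharges=7
Acc 10: bank1 row1 -> HIT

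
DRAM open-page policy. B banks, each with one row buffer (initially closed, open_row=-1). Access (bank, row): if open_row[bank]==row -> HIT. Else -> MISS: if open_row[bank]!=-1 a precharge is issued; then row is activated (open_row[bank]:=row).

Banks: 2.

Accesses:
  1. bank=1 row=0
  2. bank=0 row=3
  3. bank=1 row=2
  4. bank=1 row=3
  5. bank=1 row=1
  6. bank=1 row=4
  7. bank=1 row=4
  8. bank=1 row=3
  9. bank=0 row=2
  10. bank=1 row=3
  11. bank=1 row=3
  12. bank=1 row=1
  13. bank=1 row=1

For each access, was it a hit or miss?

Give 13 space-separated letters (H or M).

Acc 1: bank1 row0 -> MISS (open row0); precharges=0
Acc 2: bank0 row3 -> MISS (open row3); precharges=0
Acc 3: bank1 row2 -> MISS (open row2); precharges=1
Acc 4: bank1 row3 -> MISS (open row3); precharges=2
Acc 5: bank1 row1 -> MISS (open row1); precharges=3
Acc 6: bank1 row4 -> MISS (open row4); precharges=4
Acc 7: bank1 row4 -> HIT
Acc 8: bank1 row3 -> MISS (open row3); precharges=5
Acc 9: bank0 row2 -> MISS (open row2); precharges=6
Acc 10: bank1 row3 -> HIT
Acc 11: bank1 row3 -> HIT
Acc 12: bank1 row1 -> MISS (open row1); precharges=7
Acc 13: bank1 row1 -> HIT

Answer: M M M M M M H M M H H M H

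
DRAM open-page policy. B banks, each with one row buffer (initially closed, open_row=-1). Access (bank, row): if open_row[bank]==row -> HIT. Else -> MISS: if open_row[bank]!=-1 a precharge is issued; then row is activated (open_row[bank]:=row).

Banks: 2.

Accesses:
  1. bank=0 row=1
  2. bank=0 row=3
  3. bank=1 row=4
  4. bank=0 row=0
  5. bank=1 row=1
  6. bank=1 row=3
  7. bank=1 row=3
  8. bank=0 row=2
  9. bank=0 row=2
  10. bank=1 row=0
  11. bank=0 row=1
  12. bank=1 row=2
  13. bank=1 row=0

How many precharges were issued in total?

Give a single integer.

Answer: 9

Derivation:
Acc 1: bank0 row1 -> MISS (open row1); precharges=0
Acc 2: bank0 row3 -> MISS (open row3); precharges=1
Acc 3: bank1 row4 -> MISS (open row4); precharges=1
Acc 4: bank0 row0 -> MISS (open row0); precharges=2
Acc 5: bank1 row1 -> MISS (open row1); precharges=3
Acc 6: bank1 row3 -> MISS (open row3); precharges=4
Acc 7: bank1 row3 -> HIT
Acc 8: bank0 row2 -> MISS (open row2); precharges=5
Acc 9: bank0 row2 -> HIT
Acc 10: bank1 row0 -> MISS (open row0); precharges=6
Acc 11: bank0 row1 -> MISS (open row1); precharges=7
Acc 12: bank1 row2 -> MISS (open row2); precharges=8
Acc 13: bank1 row0 -> MISS (open row0); precharges=9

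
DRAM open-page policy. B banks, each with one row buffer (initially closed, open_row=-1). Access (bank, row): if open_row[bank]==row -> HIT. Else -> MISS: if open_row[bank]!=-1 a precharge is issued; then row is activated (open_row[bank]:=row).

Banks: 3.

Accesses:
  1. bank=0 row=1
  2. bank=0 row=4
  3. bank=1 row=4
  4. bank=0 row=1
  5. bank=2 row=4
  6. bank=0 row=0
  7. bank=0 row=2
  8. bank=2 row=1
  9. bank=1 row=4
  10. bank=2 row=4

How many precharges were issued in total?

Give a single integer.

Acc 1: bank0 row1 -> MISS (open row1); precharges=0
Acc 2: bank0 row4 -> MISS (open row4); precharges=1
Acc 3: bank1 row4 -> MISS (open row4); precharges=1
Acc 4: bank0 row1 -> MISS (open row1); precharges=2
Acc 5: bank2 row4 -> MISS (open row4); precharges=2
Acc 6: bank0 row0 -> MISS (open row0); precharges=3
Acc 7: bank0 row2 -> MISS (open row2); precharges=4
Acc 8: bank2 row1 -> MISS (open row1); precharges=5
Acc 9: bank1 row4 -> HIT
Acc 10: bank2 row4 -> MISS (open row4); precharges=6

Answer: 6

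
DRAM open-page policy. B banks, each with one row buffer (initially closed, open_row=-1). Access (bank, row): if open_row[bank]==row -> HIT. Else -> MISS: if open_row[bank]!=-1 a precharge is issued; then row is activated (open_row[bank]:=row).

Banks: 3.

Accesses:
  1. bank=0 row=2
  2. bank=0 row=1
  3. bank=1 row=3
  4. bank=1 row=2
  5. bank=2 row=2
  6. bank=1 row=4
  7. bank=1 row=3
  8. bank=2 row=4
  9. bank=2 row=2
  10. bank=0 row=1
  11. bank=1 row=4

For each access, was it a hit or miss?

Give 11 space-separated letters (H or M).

Acc 1: bank0 row2 -> MISS (open row2); precharges=0
Acc 2: bank0 row1 -> MISS (open row1); precharges=1
Acc 3: bank1 row3 -> MISS (open row3); precharges=1
Acc 4: bank1 row2 -> MISS (open row2); precharges=2
Acc 5: bank2 row2 -> MISS (open row2); precharges=2
Acc 6: bank1 row4 -> MISS (open row4); precharges=3
Acc 7: bank1 row3 -> MISS (open row3); precharges=4
Acc 8: bank2 row4 -> MISS (open row4); precharges=5
Acc 9: bank2 row2 -> MISS (open row2); precharges=6
Acc 10: bank0 row1 -> HIT
Acc 11: bank1 row4 -> MISS (open row4); precharges=7

Answer: M M M M M M M M M H M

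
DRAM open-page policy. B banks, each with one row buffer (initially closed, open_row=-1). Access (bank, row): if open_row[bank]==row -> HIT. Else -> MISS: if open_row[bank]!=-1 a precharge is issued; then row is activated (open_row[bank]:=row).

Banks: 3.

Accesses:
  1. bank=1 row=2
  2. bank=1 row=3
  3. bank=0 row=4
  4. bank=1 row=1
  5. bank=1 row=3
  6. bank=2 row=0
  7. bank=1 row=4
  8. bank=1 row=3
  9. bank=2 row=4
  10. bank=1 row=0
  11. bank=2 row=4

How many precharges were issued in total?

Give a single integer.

Answer: 7

Derivation:
Acc 1: bank1 row2 -> MISS (open row2); precharges=0
Acc 2: bank1 row3 -> MISS (open row3); precharges=1
Acc 3: bank0 row4 -> MISS (open row4); precharges=1
Acc 4: bank1 row1 -> MISS (open row1); precharges=2
Acc 5: bank1 row3 -> MISS (open row3); precharges=3
Acc 6: bank2 row0 -> MISS (open row0); precharges=3
Acc 7: bank1 row4 -> MISS (open row4); precharges=4
Acc 8: bank1 row3 -> MISS (open row3); precharges=5
Acc 9: bank2 row4 -> MISS (open row4); precharges=6
Acc 10: bank1 row0 -> MISS (open row0); precharges=7
Acc 11: bank2 row4 -> HIT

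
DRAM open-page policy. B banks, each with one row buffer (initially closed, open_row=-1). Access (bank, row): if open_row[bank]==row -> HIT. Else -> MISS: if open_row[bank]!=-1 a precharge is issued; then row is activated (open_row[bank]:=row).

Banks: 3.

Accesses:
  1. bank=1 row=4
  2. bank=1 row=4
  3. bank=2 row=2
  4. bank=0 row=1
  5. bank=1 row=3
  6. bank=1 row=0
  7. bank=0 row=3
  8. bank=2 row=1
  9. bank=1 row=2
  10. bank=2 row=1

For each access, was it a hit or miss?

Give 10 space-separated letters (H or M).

Acc 1: bank1 row4 -> MISS (open row4); precharges=0
Acc 2: bank1 row4 -> HIT
Acc 3: bank2 row2 -> MISS (open row2); precharges=0
Acc 4: bank0 row1 -> MISS (open row1); precharges=0
Acc 5: bank1 row3 -> MISS (open row3); precharges=1
Acc 6: bank1 row0 -> MISS (open row0); precharges=2
Acc 7: bank0 row3 -> MISS (open row3); precharges=3
Acc 8: bank2 row1 -> MISS (open row1); precharges=4
Acc 9: bank1 row2 -> MISS (open row2); precharges=5
Acc 10: bank2 row1 -> HIT

Answer: M H M M M M M M M H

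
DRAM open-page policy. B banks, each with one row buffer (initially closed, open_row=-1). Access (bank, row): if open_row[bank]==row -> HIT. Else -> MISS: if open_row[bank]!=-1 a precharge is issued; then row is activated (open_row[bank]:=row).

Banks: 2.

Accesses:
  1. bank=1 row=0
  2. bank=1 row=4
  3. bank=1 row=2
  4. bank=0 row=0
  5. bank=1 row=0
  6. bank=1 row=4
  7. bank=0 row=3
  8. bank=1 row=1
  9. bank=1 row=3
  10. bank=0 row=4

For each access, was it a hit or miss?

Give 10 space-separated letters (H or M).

Answer: M M M M M M M M M M

Derivation:
Acc 1: bank1 row0 -> MISS (open row0); precharges=0
Acc 2: bank1 row4 -> MISS (open row4); precharges=1
Acc 3: bank1 row2 -> MISS (open row2); precharges=2
Acc 4: bank0 row0 -> MISS (open row0); precharges=2
Acc 5: bank1 row0 -> MISS (open row0); precharges=3
Acc 6: bank1 row4 -> MISS (open row4); precharges=4
Acc 7: bank0 row3 -> MISS (open row3); precharges=5
Acc 8: bank1 row1 -> MISS (open row1); precharges=6
Acc 9: bank1 row3 -> MISS (open row3); precharges=7
Acc 10: bank0 row4 -> MISS (open row4); precharges=8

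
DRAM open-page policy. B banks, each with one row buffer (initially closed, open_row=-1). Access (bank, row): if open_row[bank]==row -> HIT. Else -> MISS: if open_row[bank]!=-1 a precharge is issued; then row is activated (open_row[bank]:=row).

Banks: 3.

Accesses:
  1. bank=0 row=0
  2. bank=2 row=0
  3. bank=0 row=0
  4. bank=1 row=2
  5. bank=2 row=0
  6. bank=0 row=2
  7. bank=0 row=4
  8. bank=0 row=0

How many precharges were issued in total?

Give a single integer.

Answer: 3

Derivation:
Acc 1: bank0 row0 -> MISS (open row0); precharges=0
Acc 2: bank2 row0 -> MISS (open row0); precharges=0
Acc 3: bank0 row0 -> HIT
Acc 4: bank1 row2 -> MISS (open row2); precharges=0
Acc 5: bank2 row0 -> HIT
Acc 6: bank0 row2 -> MISS (open row2); precharges=1
Acc 7: bank0 row4 -> MISS (open row4); precharges=2
Acc 8: bank0 row0 -> MISS (open row0); precharges=3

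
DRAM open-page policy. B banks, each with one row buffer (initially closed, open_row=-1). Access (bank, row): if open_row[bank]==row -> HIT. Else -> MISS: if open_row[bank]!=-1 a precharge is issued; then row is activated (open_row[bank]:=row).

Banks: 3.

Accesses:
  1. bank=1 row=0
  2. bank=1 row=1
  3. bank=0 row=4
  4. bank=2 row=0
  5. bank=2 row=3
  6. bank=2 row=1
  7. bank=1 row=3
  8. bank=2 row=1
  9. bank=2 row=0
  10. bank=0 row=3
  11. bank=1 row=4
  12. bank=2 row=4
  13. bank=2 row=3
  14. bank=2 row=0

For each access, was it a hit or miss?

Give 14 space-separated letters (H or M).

Answer: M M M M M M M H M M M M M M

Derivation:
Acc 1: bank1 row0 -> MISS (open row0); precharges=0
Acc 2: bank1 row1 -> MISS (open row1); precharges=1
Acc 3: bank0 row4 -> MISS (open row4); precharges=1
Acc 4: bank2 row0 -> MISS (open row0); precharges=1
Acc 5: bank2 row3 -> MISS (open row3); precharges=2
Acc 6: bank2 row1 -> MISS (open row1); precharges=3
Acc 7: bank1 row3 -> MISS (open row3); precharges=4
Acc 8: bank2 row1 -> HIT
Acc 9: bank2 row0 -> MISS (open row0); precharges=5
Acc 10: bank0 row3 -> MISS (open row3); precharges=6
Acc 11: bank1 row4 -> MISS (open row4); precharges=7
Acc 12: bank2 row4 -> MISS (open row4); precharges=8
Acc 13: bank2 row3 -> MISS (open row3); precharges=9
Acc 14: bank2 row0 -> MISS (open row0); precharges=10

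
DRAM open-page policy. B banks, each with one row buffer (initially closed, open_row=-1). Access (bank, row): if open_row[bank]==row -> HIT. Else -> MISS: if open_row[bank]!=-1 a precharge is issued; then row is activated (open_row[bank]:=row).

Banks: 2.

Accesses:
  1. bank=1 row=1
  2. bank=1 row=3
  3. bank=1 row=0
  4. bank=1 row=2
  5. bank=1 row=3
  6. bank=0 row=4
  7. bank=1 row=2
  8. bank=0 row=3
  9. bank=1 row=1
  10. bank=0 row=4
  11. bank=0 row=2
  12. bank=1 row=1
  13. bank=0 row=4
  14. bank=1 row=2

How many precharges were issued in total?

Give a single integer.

Acc 1: bank1 row1 -> MISS (open row1); precharges=0
Acc 2: bank1 row3 -> MISS (open row3); precharges=1
Acc 3: bank1 row0 -> MISS (open row0); precharges=2
Acc 4: bank1 row2 -> MISS (open row2); precharges=3
Acc 5: bank1 row3 -> MISS (open row3); precharges=4
Acc 6: bank0 row4 -> MISS (open row4); precharges=4
Acc 7: bank1 row2 -> MISS (open row2); precharges=5
Acc 8: bank0 row3 -> MISS (open row3); precharges=6
Acc 9: bank1 row1 -> MISS (open row1); precharges=7
Acc 10: bank0 row4 -> MISS (open row4); precharges=8
Acc 11: bank0 row2 -> MISS (open row2); precharges=9
Acc 12: bank1 row1 -> HIT
Acc 13: bank0 row4 -> MISS (open row4); precharges=10
Acc 14: bank1 row2 -> MISS (open row2); precharges=11

Answer: 11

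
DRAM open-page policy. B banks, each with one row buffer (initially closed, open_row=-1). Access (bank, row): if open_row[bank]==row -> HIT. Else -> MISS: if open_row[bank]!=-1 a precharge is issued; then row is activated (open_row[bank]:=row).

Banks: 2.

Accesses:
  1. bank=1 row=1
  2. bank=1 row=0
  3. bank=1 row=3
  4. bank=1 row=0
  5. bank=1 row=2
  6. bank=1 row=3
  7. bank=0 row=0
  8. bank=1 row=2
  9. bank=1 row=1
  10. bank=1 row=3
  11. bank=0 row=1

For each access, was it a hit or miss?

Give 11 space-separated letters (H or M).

Acc 1: bank1 row1 -> MISS (open row1); precharges=0
Acc 2: bank1 row0 -> MISS (open row0); precharges=1
Acc 3: bank1 row3 -> MISS (open row3); precharges=2
Acc 4: bank1 row0 -> MISS (open row0); precharges=3
Acc 5: bank1 row2 -> MISS (open row2); precharges=4
Acc 6: bank1 row3 -> MISS (open row3); precharges=5
Acc 7: bank0 row0 -> MISS (open row0); precharges=5
Acc 8: bank1 row2 -> MISS (open row2); precharges=6
Acc 9: bank1 row1 -> MISS (open row1); precharges=7
Acc 10: bank1 row3 -> MISS (open row3); precharges=8
Acc 11: bank0 row1 -> MISS (open row1); precharges=9

Answer: M M M M M M M M M M M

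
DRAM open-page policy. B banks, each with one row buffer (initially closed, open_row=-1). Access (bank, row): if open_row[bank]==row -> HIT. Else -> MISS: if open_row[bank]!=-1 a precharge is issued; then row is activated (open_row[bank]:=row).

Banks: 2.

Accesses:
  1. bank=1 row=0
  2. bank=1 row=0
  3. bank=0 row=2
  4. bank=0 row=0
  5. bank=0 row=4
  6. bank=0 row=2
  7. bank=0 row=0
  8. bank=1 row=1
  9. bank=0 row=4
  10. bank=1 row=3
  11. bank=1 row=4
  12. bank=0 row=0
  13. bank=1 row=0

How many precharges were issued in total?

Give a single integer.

Answer: 10

Derivation:
Acc 1: bank1 row0 -> MISS (open row0); precharges=0
Acc 2: bank1 row0 -> HIT
Acc 3: bank0 row2 -> MISS (open row2); precharges=0
Acc 4: bank0 row0 -> MISS (open row0); precharges=1
Acc 5: bank0 row4 -> MISS (open row4); precharges=2
Acc 6: bank0 row2 -> MISS (open row2); precharges=3
Acc 7: bank0 row0 -> MISS (open row0); precharges=4
Acc 8: bank1 row1 -> MISS (open row1); precharges=5
Acc 9: bank0 row4 -> MISS (open row4); precharges=6
Acc 10: bank1 row3 -> MISS (open row3); precharges=7
Acc 11: bank1 row4 -> MISS (open row4); precharges=8
Acc 12: bank0 row0 -> MISS (open row0); precharges=9
Acc 13: bank1 row0 -> MISS (open row0); precharges=10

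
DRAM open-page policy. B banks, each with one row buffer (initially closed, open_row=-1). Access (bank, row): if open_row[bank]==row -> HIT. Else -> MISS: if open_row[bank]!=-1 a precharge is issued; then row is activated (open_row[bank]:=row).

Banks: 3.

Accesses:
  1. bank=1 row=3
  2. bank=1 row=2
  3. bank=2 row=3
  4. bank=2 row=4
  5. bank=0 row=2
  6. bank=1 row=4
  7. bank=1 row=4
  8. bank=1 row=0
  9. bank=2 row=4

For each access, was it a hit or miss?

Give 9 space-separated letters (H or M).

Answer: M M M M M M H M H

Derivation:
Acc 1: bank1 row3 -> MISS (open row3); precharges=0
Acc 2: bank1 row2 -> MISS (open row2); precharges=1
Acc 3: bank2 row3 -> MISS (open row3); precharges=1
Acc 4: bank2 row4 -> MISS (open row4); precharges=2
Acc 5: bank0 row2 -> MISS (open row2); precharges=2
Acc 6: bank1 row4 -> MISS (open row4); precharges=3
Acc 7: bank1 row4 -> HIT
Acc 8: bank1 row0 -> MISS (open row0); precharges=4
Acc 9: bank2 row4 -> HIT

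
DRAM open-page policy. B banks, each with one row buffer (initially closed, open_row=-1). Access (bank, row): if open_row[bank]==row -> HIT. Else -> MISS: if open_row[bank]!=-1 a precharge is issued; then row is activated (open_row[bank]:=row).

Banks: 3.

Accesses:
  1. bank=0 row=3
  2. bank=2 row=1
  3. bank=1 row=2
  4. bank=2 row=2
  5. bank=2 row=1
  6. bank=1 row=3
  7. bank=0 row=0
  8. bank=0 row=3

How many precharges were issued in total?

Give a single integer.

Acc 1: bank0 row3 -> MISS (open row3); precharges=0
Acc 2: bank2 row1 -> MISS (open row1); precharges=0
Acc 3: bank1 row2 -> MISS (open row2); precharges=0
Acc 4: bank2 row2 -> MISS (open row2); precharges=1
Acc 5: bank2 row1 -> MISS (open row1); precharges=2
Acc 6: bank1 row3 -> MISS (open row3); precharges=3
Acc 7: bank0 row0 -> MISS (open row0); precharges=4
Acc 8: bank0 row3 -> MISS (open row3); precharges=5

Answer: 5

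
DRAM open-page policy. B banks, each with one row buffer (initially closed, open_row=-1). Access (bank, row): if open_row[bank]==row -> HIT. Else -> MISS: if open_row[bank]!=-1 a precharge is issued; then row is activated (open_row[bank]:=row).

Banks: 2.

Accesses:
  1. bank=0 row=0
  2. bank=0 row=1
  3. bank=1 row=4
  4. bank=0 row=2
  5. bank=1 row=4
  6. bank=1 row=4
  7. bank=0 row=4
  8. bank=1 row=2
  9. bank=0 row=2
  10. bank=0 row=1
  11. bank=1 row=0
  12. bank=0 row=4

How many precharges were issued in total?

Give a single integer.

Answer: 8

Derivation:
Acc 1: bank0 row0 -> MISS (open row0); precharges=0
Acc 2: bank0 row1 -> MISS (open row1); precharges=1
Acc 3: bank1 row4 -> MISS (open row4); precharges=1
Acc 4: bank0 row2 -> MISS (open row2); precharges=2
Acc 5: bank1 row4 -> HIT
Acc 6: bank1 row4 -> HIT
Acc 7: bank0 row4 -> MISS (open row4); precharges=3
Acc 8: bank1 row2 -> MISS (open row2); precharges=4
Acc 9: bank0 row2 -> MISS (open row2); precharges=5
Acc 10: bank0 row1 -> MISS (open row1); precharges=6
Acc 11: bank1 row0 -> MISS (open row0); precharges=7
Acc 12: bank0 row4 -> MISS (open row4); precharges=8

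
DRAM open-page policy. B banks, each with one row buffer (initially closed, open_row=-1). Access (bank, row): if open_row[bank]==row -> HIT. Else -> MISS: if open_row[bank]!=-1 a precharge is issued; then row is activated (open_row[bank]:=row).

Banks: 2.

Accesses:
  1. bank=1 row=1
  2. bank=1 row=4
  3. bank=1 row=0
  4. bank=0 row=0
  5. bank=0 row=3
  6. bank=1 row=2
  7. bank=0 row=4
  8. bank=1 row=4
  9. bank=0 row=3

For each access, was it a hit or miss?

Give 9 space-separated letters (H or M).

Acc 1: bank1 row1 -> MISS (open row1); precharges=0
Acc 2: bank1 row4 -> MISS (open row4); precharges=1
Acc 3: bank1 row0 -> MISS (open row0); precharges=2
Acc 4: bank0 row0 -> MISS (open row0); precharges=2
Acc 5: bank0 row3 -> MISS (open row3); precharges=3
Acc 6: bank1 row2 -> MISS (open row2); precharges=4
Acc 7: bank0 row4 -> MISS (open row4); precharges=5
Acc 8: bank1 row4 -> MISS (open row4); precharges=6
Acc 9: bank0 row3 -> MISS (open row3); precharges=7

Answer: M M M M M M M M M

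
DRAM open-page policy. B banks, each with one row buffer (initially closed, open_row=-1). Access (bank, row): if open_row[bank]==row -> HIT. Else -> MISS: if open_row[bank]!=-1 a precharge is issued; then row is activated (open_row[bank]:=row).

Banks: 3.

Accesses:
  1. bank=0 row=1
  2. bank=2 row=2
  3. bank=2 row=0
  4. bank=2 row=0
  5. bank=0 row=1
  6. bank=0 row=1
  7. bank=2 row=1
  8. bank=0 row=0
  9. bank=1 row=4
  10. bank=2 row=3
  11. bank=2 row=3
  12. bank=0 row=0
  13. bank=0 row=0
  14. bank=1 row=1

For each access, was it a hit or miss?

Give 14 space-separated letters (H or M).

Acc 1: bank0 row1 -> MISS (open row1); precharges=0
Acc 2: bank2 row2 -> MISS (open row2); precharges=0
Acc 3: bank2 row0 -> MISS (open row0); precharges=1
Acc 4: bank2 row0 -> HIT
Acc 5: bank0 row1 -> HIT
Acc 6: bank0 row1 -> HIT
Acc 7: bank2 row1 -> MISS (open row1); precharges=2
Acc 8: bank0 row0 -> MISS (open row0); precharges=3
Acc 9: bank1 row4 -> MISS (open row4); precharges=3
Acc 10: bank2 row3 -> MISS (open row3); precharges=4
Acc 11: bank2 row3 -> HIT
Acc 12: bank0 row0 -> HIT
Acc 13: bank0 row0 -> HIT
Acc 14: bank1 row1 -> MISS (open row1); precharges=5

Answer: M M M H H H M M M M H H H M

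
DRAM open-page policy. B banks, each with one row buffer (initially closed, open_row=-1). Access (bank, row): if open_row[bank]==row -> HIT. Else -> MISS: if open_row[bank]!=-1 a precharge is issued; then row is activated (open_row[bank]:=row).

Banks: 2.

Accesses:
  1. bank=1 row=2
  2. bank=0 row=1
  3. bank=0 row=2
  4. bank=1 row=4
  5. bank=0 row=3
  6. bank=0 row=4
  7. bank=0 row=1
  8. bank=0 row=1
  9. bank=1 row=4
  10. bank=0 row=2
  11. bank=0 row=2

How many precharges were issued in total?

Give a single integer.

Acc 1: bank1 row2 -> MISS (open row2); precharges=0
Acc 2: bank0 row1 -> MISS (open row1); precharges=0
Acc 3: bank0 row2 -> MISS (open row2); precharges=1
Acc 4: bank1 row4 -> MISS (open row4); precharges=2
Acc 5: bank0 row3 -> MISS (open row3); precharges=3
Acc 6: bank0 row4 -> MISS (open row4); precharges=4
Acc 7: bank0 row1 -> MISS (open row1); precharges=5
Acc 8: bank0 row1 -> HIT
Acc 9: bank1 row4 -> HIT
Acc 10: bank0 row2 -> MISS (open row2); precharges=6
Acc 11: bank0 row2 -> HIT

Answer: 6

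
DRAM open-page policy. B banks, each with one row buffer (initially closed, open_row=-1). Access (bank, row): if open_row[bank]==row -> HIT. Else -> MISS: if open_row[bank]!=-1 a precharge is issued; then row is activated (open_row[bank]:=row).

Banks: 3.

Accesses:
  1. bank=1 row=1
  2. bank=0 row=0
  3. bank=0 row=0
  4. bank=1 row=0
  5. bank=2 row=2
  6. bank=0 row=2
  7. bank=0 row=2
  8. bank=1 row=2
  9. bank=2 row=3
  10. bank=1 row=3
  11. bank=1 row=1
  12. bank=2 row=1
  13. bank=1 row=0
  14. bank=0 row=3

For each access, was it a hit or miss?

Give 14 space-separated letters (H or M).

Answer: M M H M M M H M M M M M M M

Derivation:
Acc 1: bank1 row1 -> MISS (open row1); precharges=0
Acc 2: bank0 row0 -> MISS (open row0); precharges=0
Acc 3: bank0 row0 -> HIT
Acc 4: bank1 row0 -> MISS (open row0); precharges=1
Acc 5: bank2 row2 -> MISS (open row2); precharges=1
Acc 6: bank0 row2 -> MISS (open row2); precharges=2
Acc 7: bank0 row2 -> HIT
Acc 8: bank1 row2 -> MISS (open row2); precharges=3
Acc 9: bank2 row3 -> MISS (open row3); precharges=4
Acc 10: bank1 row3 -> MISS (open row3); precharges=5
Acc 11: bank1 row1 -> MISS (open row1); precharges=6
Acc 12: bank2 row1 -> MISS (open row1); precharges=7
Acc 13: bank1 row0 -> MISS (open row0); precharges=8
Acc 14: bank0 row3 -> MISS (open row3); precharges=9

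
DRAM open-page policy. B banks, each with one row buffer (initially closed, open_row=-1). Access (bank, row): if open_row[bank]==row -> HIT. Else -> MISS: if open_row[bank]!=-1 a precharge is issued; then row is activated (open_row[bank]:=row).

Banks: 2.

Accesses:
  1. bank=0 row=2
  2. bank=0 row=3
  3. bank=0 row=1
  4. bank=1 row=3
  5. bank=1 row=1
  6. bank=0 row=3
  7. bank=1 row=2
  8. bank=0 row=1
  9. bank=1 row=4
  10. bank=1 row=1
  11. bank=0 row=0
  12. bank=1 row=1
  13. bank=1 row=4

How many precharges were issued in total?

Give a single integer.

Answer: 10

Derivation:
Acc 1: bank0 row2 -> MISS (open row2); precharges=0
Acc 2: bank0 row3 -> MISS (open row3); precharges=1
Acc 3: bank0 row1 -> MISS (open row1); precharges=2
Acc 4: bank1 row3 -> MISS (open row3); precharges=2
Acc 5: bank1 row1 -> MISS (open row1); precharges=3
Acc 6: bank0 row3 -> MISS (open row3); precharges=4
Acc 7: bank1 row2 -> MISS (open row2); precharges=5
Acc 8: bank0 row1 -> MISS (open row1); precharges=6
Acc 9: bank1 row4 -> MISS (open row4); precharges=7
Acc 10: bank1 row1 -> MISS (open row1); precharges=8
Acc 11: bank0 row0 -> MISS (open row0); precharges=9
Acc 12: bank1 row1 -> HIT
Acc 13: bank1 row4 -> MISS (open row4); precharges=10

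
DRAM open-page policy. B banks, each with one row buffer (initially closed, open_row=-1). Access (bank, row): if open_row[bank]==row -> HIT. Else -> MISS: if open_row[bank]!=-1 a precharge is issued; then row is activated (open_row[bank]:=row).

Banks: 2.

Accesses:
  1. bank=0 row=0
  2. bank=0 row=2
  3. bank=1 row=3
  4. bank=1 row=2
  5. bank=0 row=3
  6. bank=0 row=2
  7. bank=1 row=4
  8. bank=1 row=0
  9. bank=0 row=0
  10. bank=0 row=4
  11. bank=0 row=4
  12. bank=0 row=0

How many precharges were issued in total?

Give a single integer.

Acc 1: bank0 row0 -> MISS (open row0); precharges=0
Acc 2: bank0 row2 -> MISS (open row2); precharges=1
Acc 3: bank1 row3 -> MISS (open row3); precharges=1
Acc 4: bank1 row2 -> MISS (open row2); precharges=2
Acc 5: bank0 row3 -> MISS (open row3); precharges=3
Acc 6: bank0 row2 -> MISS (open row2); precharges=4
Acc 7: bank1 row4 -> MISS (open row4); precharges=5
Acc 8: bank1 row0 -> MISS (open row0); precharges=6
Acc 9: bank0 row0 -> MISS (open row0); precharges=7
Acc 10: bank0 row4 -> MISS (open row4); precharges=8
Acc 11: bank0 row4 -> HIT
Acc 12: bank0 row0 -> MISS (open row0); precharges=9

Answer: 9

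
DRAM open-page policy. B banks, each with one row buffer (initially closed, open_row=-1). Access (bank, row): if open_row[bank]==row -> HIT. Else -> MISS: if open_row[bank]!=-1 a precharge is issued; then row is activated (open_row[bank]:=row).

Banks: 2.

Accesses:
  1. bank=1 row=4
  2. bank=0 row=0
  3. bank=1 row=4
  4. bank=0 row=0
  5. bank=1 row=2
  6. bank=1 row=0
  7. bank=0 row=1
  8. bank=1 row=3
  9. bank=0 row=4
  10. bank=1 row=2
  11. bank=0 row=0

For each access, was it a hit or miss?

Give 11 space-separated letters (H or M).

Answer: M M H H M M M M M M M

Derivation:
Acc 1: bank1 row4 -> MISS (open row4); precharges=0
Acc 2: bank0 row0 -> MISS (open row0); precharges=0
Acc 3: bank1 row4 -> HIT
Acc 4: bank0 row0 -> HIT
Acc 5: bank1 row2 -> MISS (open row2); precharges=1
Acc 6: bank1 row0 -> MISS (open row0); precharges=2
Acc 7: bank0 row1 -> MISS (open row1); precharges=3
Acc 8: bank1 row3 -> MISS (open row3); precharges=4
Acc 9: bank0 row4 -> MISS (open row4); precharges=5
Acc 10: bank1 row2 -> MISS (open row2); precharges=6
Acc 11: bank0 row0 -> MISS (open row0); precharges=7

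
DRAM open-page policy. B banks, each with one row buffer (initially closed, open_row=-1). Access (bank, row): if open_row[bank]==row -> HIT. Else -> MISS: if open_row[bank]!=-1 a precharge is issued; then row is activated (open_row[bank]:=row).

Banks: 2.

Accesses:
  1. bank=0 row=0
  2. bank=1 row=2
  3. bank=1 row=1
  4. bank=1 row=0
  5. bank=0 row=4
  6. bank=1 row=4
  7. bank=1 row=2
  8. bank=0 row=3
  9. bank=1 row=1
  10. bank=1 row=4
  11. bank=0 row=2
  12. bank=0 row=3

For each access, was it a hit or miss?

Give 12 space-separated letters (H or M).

Acc 1: bank0 row0 -> MISS (open row0); precharges=0
Acc 2: bank1 row2 -> MISS (open row2); precharges=0
Acc 3: bank1 row1 -> MISS (open row1); precharges=1
Acc 4: bank1 row0 -> MISS (open row0); precharges=2
Acc 5: bank0 row4 -> MISS (open row4); precharges=3
Acc 6: bank1 row4 -> MISS (open row4); precharges=4
Acc 7: bank1 row2 -> MISS (open row2); precharges=5
Acc 8: bank0 row3 -> MISS (open row3); precharges=6
Acc 9: bank1 row1 -> MISS (open row1); precharges=7
Acc 10: bank1 row4 -> MISS (open row4); precharges=8
Acc 11: bank0 row2 -> MISS (open row2); precharges=9
Acc 12: bank0 row3 -> MISS (open row3); precharges=10

Answer: M M M M M M M M M M M M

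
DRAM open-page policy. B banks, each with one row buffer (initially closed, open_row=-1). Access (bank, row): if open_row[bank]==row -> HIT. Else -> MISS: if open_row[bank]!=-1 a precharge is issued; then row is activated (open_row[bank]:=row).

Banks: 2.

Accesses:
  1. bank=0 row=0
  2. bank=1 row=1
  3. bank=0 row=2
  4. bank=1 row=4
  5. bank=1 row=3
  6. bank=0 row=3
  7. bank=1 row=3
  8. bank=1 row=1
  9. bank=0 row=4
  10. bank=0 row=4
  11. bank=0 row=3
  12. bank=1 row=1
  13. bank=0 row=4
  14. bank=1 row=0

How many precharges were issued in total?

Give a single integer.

Acc 1: bank0 row0 -> MISS (open row0); precharges=0
Acc 2: bank1 row1 -> MISS (open row1); precharges=0
Acc 3: bank0 row2 -> MISS (open row2); precharges=1
Acc 4: bank1 row4 -> MISS (open row4); precharges=2
Acc 5: bank1 row3 -> MISS (open row3); precharges=3
Acc 6: bank0 row3 -> MISS (open row3); precharges=4
Acc 7: bank1 row3 -> HIT
Acc 8: bank1 row1 -> MISS (open row1); precharges=5
Acc 9: bank0 row4 -> MISS (open row4); precharges=6
Acc 10: bank0 row4 -> HIT
Acc 11: bank0 row3 -> MISS (open row3); precharges=7
Acc 12: bank1 row1 -> HIT
Acc 13: bank0 row4 -> MISS (open row4); precharges=8
Acc 14: bank1 row0 -> MISS (open row0); precharges=9

Answer: 9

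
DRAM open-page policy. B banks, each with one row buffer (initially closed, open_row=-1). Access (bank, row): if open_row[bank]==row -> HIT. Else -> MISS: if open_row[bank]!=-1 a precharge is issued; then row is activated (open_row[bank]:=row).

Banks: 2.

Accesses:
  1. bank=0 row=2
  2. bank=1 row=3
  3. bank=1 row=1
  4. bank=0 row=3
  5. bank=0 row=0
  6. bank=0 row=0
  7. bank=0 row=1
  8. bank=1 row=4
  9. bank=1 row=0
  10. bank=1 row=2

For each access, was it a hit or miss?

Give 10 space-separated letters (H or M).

Acc 1: bank0 row2 -> MISS (open row2); precharges=0
Acc 2: bank1 row3 -> MISS (open row3); precharges=0
Acc 3: bank1 row1 -> MISS (open row1); precharges=1
Acc 4: bank0 row3 -> MISS (open row3); precharges=2
Acc 5: bank0 row0 -> MISS (open row0); precharges=3
Acc 6: bank0 row0 -> HIT
Acc 7: bank0 row1 -> MISS (open row1); precharges=4
Acc 8: bank1 row4 -> MISS (open row4); precharges=5
Acc 9: bank1 row0 -> MISS (open row0); precharges=6
Acc 10: bank1 row2 -> MISS (open row2); precharges=7

Answer: M M M M M H M M M M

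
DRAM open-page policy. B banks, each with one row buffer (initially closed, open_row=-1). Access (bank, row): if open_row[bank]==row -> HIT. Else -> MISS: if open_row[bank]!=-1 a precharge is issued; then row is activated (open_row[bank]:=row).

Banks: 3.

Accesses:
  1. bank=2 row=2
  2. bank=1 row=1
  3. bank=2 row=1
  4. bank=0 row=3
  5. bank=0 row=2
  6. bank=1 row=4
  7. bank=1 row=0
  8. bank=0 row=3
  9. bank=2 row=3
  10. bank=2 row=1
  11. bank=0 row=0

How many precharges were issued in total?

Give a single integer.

Answer: 8

Derivation:
Acc 1: bank2 row2 -> MISS (open row2); precharges=0
Acc 2: bank1 row1 -> MISS (open row1); precharges=0
Acc 3: bank2 row1 -> MISS (open row1); precharges=1
Acc 4: bank0 row3 -> MISS (open row3); precharges=1
Acc 5: bank0 row2 -> MISS (open row2); precharges=2
Acc 6: bank1 row4 -> MISS (open row4); precharges=3
Acc 7: bank1 row0 -> MISS (open row0); precharges=4
Acc 8: bank0 row3 -> MISS (open row3); precharges=5
Acc 9: bank2 row3 -> MISS (open row3); precharges=6
Acc 10: bank2 row1 -> MISS (open row1); precharges=7
Acc 11: bank0 row0 -> MISS (open row0); precharges=8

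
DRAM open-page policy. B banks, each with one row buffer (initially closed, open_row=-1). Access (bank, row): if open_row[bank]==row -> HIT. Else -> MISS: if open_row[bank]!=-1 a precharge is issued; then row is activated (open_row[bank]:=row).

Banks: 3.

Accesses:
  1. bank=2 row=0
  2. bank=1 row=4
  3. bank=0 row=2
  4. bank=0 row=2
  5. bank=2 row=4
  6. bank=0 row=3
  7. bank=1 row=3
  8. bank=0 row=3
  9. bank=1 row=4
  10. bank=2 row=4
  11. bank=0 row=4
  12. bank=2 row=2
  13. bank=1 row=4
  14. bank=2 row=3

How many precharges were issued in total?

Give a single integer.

Answer: 7

Derivation:
Acc 1: bank2 row0 -> MISS (open row0); precharges=0
Acc 2: bank1 row4 -> MISS (open row4); precharges=0
Acc 3: bank0 row2 -> MISS (open row2); precharges=0
Acc 4: bank0 row2 -> HIT
Acc 5: bank2 row4 -> MISS (open row4); precharges=1
Acc 6: bank0 row3 -> MISS (open row3); precharges=2
Acc 7: bank1 row3 -> MISS (open row3); precharges=3
Acc 8: bank0 row3 -> HIT
Acc 9: bank1 row4 -> MISS (open row4); precharges=4
Acc 10: bank2 row4 -> HIT
Acc 11: bank0 row4 -> MISS (open row4); precharges=5
Acc 12: bank2 row2 -> MISS (open row2); precharges=6
Acc 13: bank1 row4 -> HIT
Acc 14: bank2 row3 -> MISS (open row3); precharges=7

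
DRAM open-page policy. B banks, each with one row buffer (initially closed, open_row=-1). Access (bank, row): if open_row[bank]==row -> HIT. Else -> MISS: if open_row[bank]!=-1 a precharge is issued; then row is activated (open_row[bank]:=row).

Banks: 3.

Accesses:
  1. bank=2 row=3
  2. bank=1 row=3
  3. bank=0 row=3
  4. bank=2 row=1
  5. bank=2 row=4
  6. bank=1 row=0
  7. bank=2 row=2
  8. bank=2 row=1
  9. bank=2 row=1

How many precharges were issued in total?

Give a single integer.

Answer: 5

Derivation:
Acc 1: bank2 row3 -> MISS (open row3); precharges=0
Acc 2: bank1 row3 -> MISS (open row3); precharges=0
Acc 3: bank0 row3 -> MISS (open row3); precharges=0
Acc 4: bank2 row1 -> MISS (open row1); precharges=1
Acc 5: bank2 row4 -> MISS (open row4); precharges=2
Acc 6: bank1 row0 -> MISS (open row0); precharges=3
Acc 7: bank2 row2 -> MISS (open row2); precharges=4
Acc 8: bank2 row1 -> MISS (open row1); precharges=5
Acc 9: bank2 row1 -> HIT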